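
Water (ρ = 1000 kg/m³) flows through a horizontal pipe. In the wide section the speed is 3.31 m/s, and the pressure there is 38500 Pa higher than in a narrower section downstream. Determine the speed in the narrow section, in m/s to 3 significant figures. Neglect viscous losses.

Along the level pipe P + ½ρv² is conserved, hence v₂² = v₁² + 2(P₁ − P₂)/ρ.
v₂ = √(3.31² + 2·38500/1000) = √(11.0 + 77.0) = 9.38 m/s.

v₂ ≈ 9.38 m/s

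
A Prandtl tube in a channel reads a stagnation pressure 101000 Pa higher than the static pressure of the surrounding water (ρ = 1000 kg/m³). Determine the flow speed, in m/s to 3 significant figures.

v ≈ 14.2 m/s

Bernoulli between the free stream and the stagnation point: ½ρv² = P_stag − P_static.
v = √(2ΔP/ρ) = √(2·101000/1000) = 14.2 m/s.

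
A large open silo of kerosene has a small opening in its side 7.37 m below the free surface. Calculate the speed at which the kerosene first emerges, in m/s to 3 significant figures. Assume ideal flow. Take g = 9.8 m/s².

Bernoulli from surface to hole (P equal, v_surface ≈ 0): v = √(2gh) = √(2×9.8×7.37) = 12.0 m/s.

v = 12.0 m/s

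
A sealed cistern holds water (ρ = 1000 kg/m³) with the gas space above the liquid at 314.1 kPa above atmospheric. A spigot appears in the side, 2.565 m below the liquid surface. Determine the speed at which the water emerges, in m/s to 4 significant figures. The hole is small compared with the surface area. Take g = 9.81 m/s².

26.05 m/s

Take point 1 at the surface (v₁ ≈ 0) and point 2 at the hole (at atmospheric pressure). Bernoulli: P₁ + ρg h = P_atm + ½ρv₂².
With P₁ − P_atm = 314100 Pa, v₂ = √(2gh + 2ΔP/ρ) = √(2·9.81·2.565 + 2·314100/1000) = 26.05 m/s.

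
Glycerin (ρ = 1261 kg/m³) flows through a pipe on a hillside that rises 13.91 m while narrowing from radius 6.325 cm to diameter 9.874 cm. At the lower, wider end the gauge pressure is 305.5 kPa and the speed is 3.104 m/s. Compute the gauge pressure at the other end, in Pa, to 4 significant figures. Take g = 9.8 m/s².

P₂ ≈ 123300 Pa

Mass conservation (A₁v₁ = A₂v₂) gives v₂ = 3.104 × 125.7/76.57 = 5.095 m/s.
Energy conservation along the streamline gives P₂ = P₁ − ½ρ(v₂² − v₁²) − ρg(h₂ − h₁).
P₂ = 305500 + ½·1261·(3.104² − 5.095²) − 1261·9.8·(+13.91) = 305500 + (-10290) − (171900) = 123300 Pa.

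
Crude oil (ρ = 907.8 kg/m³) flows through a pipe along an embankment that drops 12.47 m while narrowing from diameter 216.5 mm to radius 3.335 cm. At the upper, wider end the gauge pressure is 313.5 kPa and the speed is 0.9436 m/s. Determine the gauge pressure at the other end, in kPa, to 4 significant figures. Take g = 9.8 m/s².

P₂ ≈ 380.0 kPa

By continuity, v₂ = v₁·A₁/A₂ = 0.9436·(368.1/34.94) = 9.942 m/s.
Energy conservation along the streamline gives P₂ = P₁ − ½ρ(v₂² − v₁²) − ρg(h₂ − h₁).
P₂ = 313500 + ½·907.8·(0.9436² − 9.942²) − 907.8·9.8·(−12.47) = 313500 + (-44460) − (-110900) = 380000 Pa.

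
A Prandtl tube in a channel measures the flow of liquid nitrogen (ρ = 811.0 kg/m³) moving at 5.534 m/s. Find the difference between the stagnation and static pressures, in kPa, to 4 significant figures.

ΔP = 12.42 kPa

The dynamic pressure equals the rise in static pressure at the stagnation point: ΔP = ½ρv².
ΔP = ½·811.0·5.534² = 12420 Pa.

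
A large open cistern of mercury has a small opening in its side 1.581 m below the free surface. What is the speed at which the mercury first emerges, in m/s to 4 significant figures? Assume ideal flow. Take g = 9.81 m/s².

5.569 m/s

With the surface at rest and both surface and jet at atmospheric pressure, Bernoulli gives ρg h = ½ρv², so v = √(2gh) = √(2·9.81·1.581) = 5.569 m/s.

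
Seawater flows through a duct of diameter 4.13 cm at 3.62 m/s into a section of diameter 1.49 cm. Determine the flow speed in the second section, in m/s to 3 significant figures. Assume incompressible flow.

Mass conservation (A₁v₁ = A₂v₂) gives v₂ = 3.62 × 13.4/1.74 = 27.8 m/s.

27.8 m/s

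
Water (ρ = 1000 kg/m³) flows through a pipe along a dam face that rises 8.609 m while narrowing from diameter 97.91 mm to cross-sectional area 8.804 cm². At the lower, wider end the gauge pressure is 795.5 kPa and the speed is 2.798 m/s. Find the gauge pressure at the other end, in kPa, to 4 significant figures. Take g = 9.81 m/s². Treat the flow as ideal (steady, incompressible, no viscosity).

Mass conservation (A₁v₁ = A₂v₂) gives v₂ = 2.798 × 75.29/8.804 = 23.93 m/s.
Applying Bernoulli between the two ends and solving for P₂: P₂ = P₁ + ½ρ(v₁² − v₂²) − ρgΔh.
P₂ = 795500 + ½·1000·(2.798² − 23.93²) − 1000·9.81·(+8.609) = 795500 + (-282400) − (84450) = 428700 Pa.

P₂ ≈ 428.7 kPa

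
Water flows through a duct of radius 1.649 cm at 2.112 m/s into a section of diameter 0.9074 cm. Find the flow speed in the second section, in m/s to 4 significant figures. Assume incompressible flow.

v₂ ≈ 27.90 m/s

By continuity, v₂ = v₁·A₁/A₂ = 2.112·(8.543/0.6467) = 27.90 m/s.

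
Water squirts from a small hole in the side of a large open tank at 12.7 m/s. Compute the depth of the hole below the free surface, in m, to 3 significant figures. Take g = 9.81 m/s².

For a small hole in a large open tank, ½v² = gh, giving h = v²/(2g).
h = 12.7²/(2·9.81) = 161/19.62 = 8.22 m.

h ≈ 8.22 m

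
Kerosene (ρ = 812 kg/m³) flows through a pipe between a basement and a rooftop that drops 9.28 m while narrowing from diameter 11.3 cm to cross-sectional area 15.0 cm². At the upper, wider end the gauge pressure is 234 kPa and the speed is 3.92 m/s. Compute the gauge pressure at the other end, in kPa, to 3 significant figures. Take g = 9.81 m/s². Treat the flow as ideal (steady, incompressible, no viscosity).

Mass conservation (A₁v₁ = A₂v₂) gives v₂ = 3.92 × 100/15.0 = 26.2 m/s.
Energy conservation along the streamline gives P₂ = P₁ − ½ρ(v₂² − v₁²) − ρg(h₂ − h₁).
P₂ = 234000 + ½·812·(3.92² − 26.2²) − 812·9.81·(−9.28) = 234000 + (-273000) − (-73900) = 35300 Pa.

P₂ ≈ 35.3 kPa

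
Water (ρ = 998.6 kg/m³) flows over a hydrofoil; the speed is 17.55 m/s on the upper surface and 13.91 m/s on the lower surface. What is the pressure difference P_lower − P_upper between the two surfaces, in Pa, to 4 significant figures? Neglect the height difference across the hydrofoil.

The pressure is lower where the speed is higher: ΔP = ½ρ(v_up² − v_low²).
ΔP = ½·998.6·(17.55² − 13.91²) = 57180 Pa.

ΔP ≈ 57180 Pa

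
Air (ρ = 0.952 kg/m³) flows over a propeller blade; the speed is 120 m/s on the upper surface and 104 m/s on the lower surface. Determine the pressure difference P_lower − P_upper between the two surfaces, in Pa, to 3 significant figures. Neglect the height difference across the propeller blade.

With negligible Δh, P + ½ρv² is constant, so P_low − P_up = ½ρ(v_up² − v_low²).
ΔP = ½·0.952·(120² − 104²) = 1710 Pa.

ΔP = 1710 Pa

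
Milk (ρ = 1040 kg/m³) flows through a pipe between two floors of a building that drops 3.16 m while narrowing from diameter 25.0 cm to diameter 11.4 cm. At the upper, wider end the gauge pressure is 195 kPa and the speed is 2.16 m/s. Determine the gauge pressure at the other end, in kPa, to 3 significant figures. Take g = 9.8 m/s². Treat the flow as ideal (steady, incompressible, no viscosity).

174 kPa

Mass conservation (A₁v₁ = A₂v₂) gives v₂ = 2.16 × 491/102 = 10.4 m/s.
Applying Bernoulli between the two ends and solving for P₂: P₂ = P₁ + ½ρ(v₁² − v₂²) − ρgΔh.
P₂ = 195000 + ½·1040·(2.16² − 10.4²) − 1040·9.8·(−3.16) = 195000 + (-53700) − (-32200) = 174000 Pa.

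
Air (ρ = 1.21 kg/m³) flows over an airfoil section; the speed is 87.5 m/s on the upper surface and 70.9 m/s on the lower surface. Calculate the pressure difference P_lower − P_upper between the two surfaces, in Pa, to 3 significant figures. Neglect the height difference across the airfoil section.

With negligible Δh, P + ½ρv² is constant, so P_low − P_up = ½ρ(v_up² − v_low²).
ΔP = ½·1.21·(87.5² − 70.9²) = 1590 Pa.

ΔP ≈ 1590 Pa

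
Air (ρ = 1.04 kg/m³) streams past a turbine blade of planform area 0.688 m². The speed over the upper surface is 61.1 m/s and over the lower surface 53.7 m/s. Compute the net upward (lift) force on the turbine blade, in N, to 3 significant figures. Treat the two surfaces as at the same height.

From P + ½ρv² = const at equal height, P_low − P_up = ½ρ(v_up² − v_low²).
ΔP = ½·1.04·(61.1² − 53.7²) = 442 Pa.
Lift = ΔP · A = 442 × 0.688 = 304 N.

F ≈ 304 N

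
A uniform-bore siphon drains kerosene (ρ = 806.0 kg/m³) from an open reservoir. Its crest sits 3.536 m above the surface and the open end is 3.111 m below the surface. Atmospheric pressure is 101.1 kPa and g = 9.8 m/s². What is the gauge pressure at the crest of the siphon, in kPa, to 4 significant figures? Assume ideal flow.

Bernoulli surface→outlet gives ½v² = g·h_out, so v = √(2·9.8·3.111) = 7.809 m/s.
Continuity keeps v the same throughout the tube; from surface to crest, P_atm + 0 = P_top + ½ρv² + ρg·h_top.
P_top = 101100 − ½·806.0·7.809² − 806.0·9.8·3.536 = 48600 Pa. So P_gauge = P_top − P_atm = -52500 Pa.

-52.50 kPa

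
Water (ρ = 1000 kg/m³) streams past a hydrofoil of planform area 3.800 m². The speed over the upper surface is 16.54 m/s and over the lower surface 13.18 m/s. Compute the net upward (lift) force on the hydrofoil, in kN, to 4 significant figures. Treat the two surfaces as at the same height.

F = 189.7 kN

From P + ½ρv² = const at equal height, P_low − P_up = ½ρ(v_up² − v_low²).
ΔP = ½·1000·(16.54² − 13.18²) = 49930 Pa.
Lift = ΔP · A = 49930 × 3.800 = 189700 N.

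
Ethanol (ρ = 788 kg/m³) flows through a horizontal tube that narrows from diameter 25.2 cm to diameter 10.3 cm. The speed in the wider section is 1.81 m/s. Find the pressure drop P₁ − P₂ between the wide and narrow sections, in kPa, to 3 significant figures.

45.0 kPa

The volume flow rate is constant, so v₂ = (A₁/A₂)v₁ = (499/83.3)·1.81 = 10.8 m/s.
Bernoulli (h₁ = h₂): P₁ − P₂ = ½ρ(v₂² − v₁²).
P₁ − P₂ = ½·788·(10.8² − 1.81²) = ½·788·114 = 45000 Pa.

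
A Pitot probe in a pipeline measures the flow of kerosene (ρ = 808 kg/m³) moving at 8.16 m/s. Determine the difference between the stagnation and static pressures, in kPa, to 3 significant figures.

ΔP ≈ 26.9 kPa

At the stagnation point the flow is brought to rest, so Bernoulli gives P_stag − P_static = ½ρv².
ΔP = ½·808·8.16² = 26900 Pa.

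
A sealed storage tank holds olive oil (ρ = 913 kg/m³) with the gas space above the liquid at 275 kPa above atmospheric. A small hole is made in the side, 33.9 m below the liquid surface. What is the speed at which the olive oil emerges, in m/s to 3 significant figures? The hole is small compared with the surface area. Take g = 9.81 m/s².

35.6 m/s

Take point 1 at the surface (v₁ ≈ 0) and point 2 at the hole (at atmospheric pressure). Bernoulli: P₁ + ρg h = P_atm + ½ρv₂².
With P₁ − P_atm = 275000 Pa, v₂ = √(2gh + 2ΔP/ρ) = √(2·9.81·33.9 + 2·275000/913) = 35.6 m/s.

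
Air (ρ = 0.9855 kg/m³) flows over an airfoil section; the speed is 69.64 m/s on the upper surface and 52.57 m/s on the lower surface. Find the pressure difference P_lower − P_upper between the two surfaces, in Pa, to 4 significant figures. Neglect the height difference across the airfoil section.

Bernoulli (same height): P_lower − P_upper = ½ρ(v_upper² − v_lower²).
ΔP = ½·0.9855·(69.64² − 52.57²) = 1028 Pa.

ΔP = 1028 Pa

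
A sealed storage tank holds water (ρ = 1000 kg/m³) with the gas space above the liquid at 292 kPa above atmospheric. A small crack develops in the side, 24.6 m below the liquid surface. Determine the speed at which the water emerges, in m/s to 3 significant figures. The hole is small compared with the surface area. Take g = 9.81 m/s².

v = 32.7 m/s

Take point 1 at the surface (v₁ ≈ 0) and point 2 at the hole (at atmospheric pressure). Bernoulli: P₁ + ρg h = P_atm + ½ρv₂².
With P₁ − P_atm = 292000 Pa, v₂ = √(2gh + 2ΔP/ρ) = √(2·9.81·24.6 + 2·292000/1000) = 32.7 m/s.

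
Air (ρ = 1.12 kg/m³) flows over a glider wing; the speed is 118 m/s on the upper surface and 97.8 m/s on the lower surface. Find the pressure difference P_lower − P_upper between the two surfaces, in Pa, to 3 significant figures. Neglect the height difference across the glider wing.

With negligible Δh, P + ½ρv² is constant, so P_low − P_up = ½ρ(v_up² − v_low²).
ΔP = ½·1.12·(118² − 97.8²) = 2440 Pa.

ΔP ≈ 2440 Pa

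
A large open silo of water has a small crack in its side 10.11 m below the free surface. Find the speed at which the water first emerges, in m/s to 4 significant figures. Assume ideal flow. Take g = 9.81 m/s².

v ≈ 14.08 m/s

Bernoulli from surface to hole (P equal, v_surface ≈ 0): v = √(2gh) = √(2×9.81×10.11) = 14.08 m/s.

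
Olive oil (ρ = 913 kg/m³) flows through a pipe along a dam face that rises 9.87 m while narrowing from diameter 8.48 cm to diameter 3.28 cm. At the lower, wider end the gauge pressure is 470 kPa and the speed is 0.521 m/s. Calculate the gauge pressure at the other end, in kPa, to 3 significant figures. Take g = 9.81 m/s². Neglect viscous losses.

Mass conservation (A₁v₁ = A₂v₂) gives v₂ = 0.521 × 56.5/8.45 = 3.48 m/s.
Energy conservation along the streamline gives P₂ = P₁ − ½ρ(v₂² − v₁²) − ρg(h₂ − h₁).
P₂ = 470000 + ½·913·(0.521² − 3.48²) − 913·9.81·(+9.87) = 470000 + (-5410) − (88400) = 376000 Pa.

P₂ ≈ 376 kPa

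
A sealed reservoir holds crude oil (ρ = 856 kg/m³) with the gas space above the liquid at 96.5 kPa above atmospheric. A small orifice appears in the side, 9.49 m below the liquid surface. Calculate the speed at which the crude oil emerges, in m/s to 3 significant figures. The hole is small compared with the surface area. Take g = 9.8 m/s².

Take point 1 at the surface (v₁ ≈ 0) and point 2 at the hole (at atmospheric pressure). Bernoulli: P₁ + ρg h = P_atm + ½ρv₂².
With P₁ − P_atm = 96500 Pa, v₂ = √(2gh + 2ΔP/ρ) = √(2·9.8·9.49 + 2·96500/856) = 20.3 m/s.

20.3 m/s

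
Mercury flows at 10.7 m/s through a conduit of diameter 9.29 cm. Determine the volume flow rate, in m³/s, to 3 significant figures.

Q ≈ 0.0725 m³/s

Q = A·v = 0.00678 m² × 10.7 m/s = 0.0725 m³/s.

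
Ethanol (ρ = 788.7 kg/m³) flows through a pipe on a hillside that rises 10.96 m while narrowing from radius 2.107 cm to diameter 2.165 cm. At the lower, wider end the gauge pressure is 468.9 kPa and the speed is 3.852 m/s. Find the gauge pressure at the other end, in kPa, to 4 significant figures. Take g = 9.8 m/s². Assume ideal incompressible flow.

The volume flow rate is constant, so v₂ = (A₁/A₂)v₁ = (13.95/3.681)·3.852 = 14.59 m/s.
Applying Bernoulli between the two ends and solving for P₂: P₂ = P₁ + ½ρ(v₁² − v₂²) − ρgΔh.
P₂ = 468900 + ½·788.7·(3.852² − 14.59²) − 788.7·9.8·(+10.96) = 468900 + (-78130) − (84710) = 306100 Pa.

P₂ ≈ 306.1 kPa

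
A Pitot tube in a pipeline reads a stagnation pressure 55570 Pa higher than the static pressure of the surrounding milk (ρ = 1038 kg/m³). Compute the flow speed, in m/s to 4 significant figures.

At the stagnation point the flow is brought to rest, so Bernoulli gives P_stag − P_static = ½ρv².
v = √(2ΔP/ρ) = √(2·55570/1038) = 10.35 m/s.

v = 10.35 m/s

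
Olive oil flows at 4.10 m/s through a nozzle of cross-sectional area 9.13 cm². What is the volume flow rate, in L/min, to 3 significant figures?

Q = A·v = 0.000913 m² × 4.10 m/s = 0.00374 m³/s.
Converting: 0.00374 m³/s × 60000 = 225 L/min.

Q ≈ 225 L/min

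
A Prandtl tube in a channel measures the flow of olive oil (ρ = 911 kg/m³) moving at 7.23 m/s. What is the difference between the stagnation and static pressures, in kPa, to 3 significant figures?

ΔP ≈ 23.8 kPa

At the stagnation point the flow is brought to rest, so Bernoulli gives P_stag − P_static = ½ρv².
ΔP = ½·911·7.23² = 23800 Pa.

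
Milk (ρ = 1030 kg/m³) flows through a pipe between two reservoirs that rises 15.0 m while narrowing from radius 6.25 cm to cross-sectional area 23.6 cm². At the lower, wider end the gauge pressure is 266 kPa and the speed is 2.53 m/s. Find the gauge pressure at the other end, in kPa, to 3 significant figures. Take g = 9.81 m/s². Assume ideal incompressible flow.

P₂ ≈ 28.6 kPa

By continuity, v₂ = v₁·A₁/A₂ = 2.53·(123/23.6) = 13.2 m/s.
Energy conservation along the streamline gives P₂ = P₁ − ½ρ(v₂² − v₁²) − ρg(h₂ − h₁).
P₂ = 266000 + ½·1030·(2.53² − 13.2²) − 1030·9.81·(+15.0) = 266000 + (-85800) − (152000) = 28600 Pa.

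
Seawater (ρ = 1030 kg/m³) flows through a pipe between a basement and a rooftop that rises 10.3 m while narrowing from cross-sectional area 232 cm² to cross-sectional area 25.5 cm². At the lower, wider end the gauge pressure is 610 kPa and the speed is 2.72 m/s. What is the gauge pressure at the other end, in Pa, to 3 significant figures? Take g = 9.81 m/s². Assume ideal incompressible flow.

The volume flow rate is constant, so v₂ = (A₁/A₂)v₁ = (232/25.5)·2.72 = 24.7 m/s.
Applying Bernoulli between the two ends and solving for P₂: P₂ = P₁ + ½ρ(v₁² − v₂²) − ρgΔh.
P₂ = 610000 + ½·1030·(2.72² − 24.7²) − 1030·9.81·(+10.3) = 610000 + (-312000) − (104000) = 194000 Pa.

P₂ ≈ 194000 Pa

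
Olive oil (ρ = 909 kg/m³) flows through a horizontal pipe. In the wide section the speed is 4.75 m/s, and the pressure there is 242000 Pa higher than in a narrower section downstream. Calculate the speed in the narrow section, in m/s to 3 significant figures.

23.6 m/s

With h₁ = h₂, rearranging Bernoulli gives v₂ = √(v₁² + 2ΔP/ρ).
v₂ = √(4.75² + 2·242000/909) = √(22.6 + 532) = 23.6 m/s.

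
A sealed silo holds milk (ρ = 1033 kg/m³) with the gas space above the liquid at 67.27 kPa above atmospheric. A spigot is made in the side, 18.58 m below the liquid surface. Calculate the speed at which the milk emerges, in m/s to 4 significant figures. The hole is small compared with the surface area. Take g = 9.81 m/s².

Take point 1 at the surface (v₁ ≈ 0) and point 2 at the hole (at atmospheric pressure). Bernoulli: P₁ + ρg h = P_atm + ½ρv₂².
With P₁ − P_atm = 67270 Pa, v₂ = √(2gh + 2ΔP/ρ) = √(2·9.81·18.58 + 2·67270/1033) = 22.24 m/s.

v ≈ 22.24 m/s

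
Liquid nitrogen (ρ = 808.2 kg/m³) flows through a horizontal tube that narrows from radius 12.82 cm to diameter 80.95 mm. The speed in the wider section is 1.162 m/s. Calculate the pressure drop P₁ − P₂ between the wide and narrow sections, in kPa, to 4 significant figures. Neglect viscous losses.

By continuity, v₂ = v₁·A₁/A₂ = 1.162·(516.3/51.47) = 11.66 m/s.
Bernoulli (h₁ = h₂): P₁ − P₂ = ½ρ(v₂² − v₁²).
P₁ − P₂ = ½·808.2·(11.66² − 1.162²) = ½·808.2·134.5 = 54370 Pa.

ΔP ≈ 54.37 kPa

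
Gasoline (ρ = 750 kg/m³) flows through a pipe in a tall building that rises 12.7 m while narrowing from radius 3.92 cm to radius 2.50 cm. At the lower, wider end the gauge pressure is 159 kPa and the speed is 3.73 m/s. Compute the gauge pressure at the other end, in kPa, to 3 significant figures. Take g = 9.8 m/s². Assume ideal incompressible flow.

Continuity gives A₁v₁ = A₂v₂, so v₂ = (48.3 cm²)/(19.6 cm²) × 3.73 m/s = 9.17 m/s.
Energy conservation along the streamline gives P₂ = P₁ − ½ρ(v₂² − v₁²) − ρg(h₂ − h₁).
P₂ = 159000 + ½·750·(3.73² − 9.17²) − 750·9.8·(+12.7) = 159000 + (-26300) − (93300) = 39300 Pa.

P₂ = 39.3 kPa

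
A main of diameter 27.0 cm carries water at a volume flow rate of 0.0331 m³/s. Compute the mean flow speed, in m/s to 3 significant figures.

v ≈ 0.578 m/s

Q = 0.0331 m³/s = 0.0331 m³/s.
v = Q/A = 0.0331 / 0.0573 = 0.578 m/s.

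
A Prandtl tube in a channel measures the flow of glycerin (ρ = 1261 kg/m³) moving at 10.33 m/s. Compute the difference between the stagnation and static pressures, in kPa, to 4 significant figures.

ΔP = 67.28 kPa

Bernoulli between the free stream and the stagnation point: ½ρv² = P_stag − P_static.
ΔP = ½·1261·10.33² = 67280 Pa.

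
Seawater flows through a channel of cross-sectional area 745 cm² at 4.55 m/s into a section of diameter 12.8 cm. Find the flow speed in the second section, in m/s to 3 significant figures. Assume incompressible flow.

v₂ ≈ 26.3 m/s

Mass conservation (A₁v₁ = A₂v₂) gives v₂ = 4.55 × 745/129 = 26.3 m/s.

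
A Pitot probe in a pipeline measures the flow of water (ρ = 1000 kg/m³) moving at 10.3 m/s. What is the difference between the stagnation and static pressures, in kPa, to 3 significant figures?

ΔP ≈ 53.0 kPa

Bernoulli between the free stream and the stagnation point: ½ρv² = P_stag − P_static.
ΔP = ½·1000·10.3² = 53000 Pa.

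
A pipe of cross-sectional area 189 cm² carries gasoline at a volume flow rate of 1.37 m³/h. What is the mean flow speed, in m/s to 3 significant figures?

0.0201 m/s

Q = 1.37 m³/h = 0.000381 m³/s.
v = Q/A = 0.000381 / 0.0189 = 0.0201 m/s.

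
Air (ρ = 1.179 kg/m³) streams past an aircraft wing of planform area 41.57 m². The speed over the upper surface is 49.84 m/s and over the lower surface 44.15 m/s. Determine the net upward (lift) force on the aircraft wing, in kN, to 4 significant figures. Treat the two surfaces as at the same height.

F ≈ 13.11 kN

With equal heights on the two surfaces, Bernoulli gives P_lower − P_upper = ½ρ(v_upper² − v_lower²).
ΔP = ½·1.179·(49.84² − 44.15²) = 315.3 Pa.
Lift = ΔP · A = 315.3 × 41.57 = 13110 N.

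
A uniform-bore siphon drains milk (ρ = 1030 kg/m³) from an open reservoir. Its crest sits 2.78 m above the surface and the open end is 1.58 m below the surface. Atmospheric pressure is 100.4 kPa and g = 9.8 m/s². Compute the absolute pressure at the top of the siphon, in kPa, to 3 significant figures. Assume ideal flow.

From the surface to the outlet (both open to atmosphere, surface at rest): v = √(2g·h_out) = √(2·9.8·1.58) = 5.56 m/s.
The bore is uniform, so the speed at the crest is the same v. Bernoulli surface→crest: P_atm = P_top + ½ρv² + ρg·h_top.
P_top = 100400 − ½·1030·5.56² − 1030·9.8·2.78 = 56400 Pa.

P_top ≈ 56.4 kPa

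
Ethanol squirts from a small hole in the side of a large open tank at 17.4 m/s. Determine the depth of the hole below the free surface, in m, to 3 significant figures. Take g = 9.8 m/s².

Inverting v = √(2gh) gives h = v² / 2g.
h = 17.4²/(2·9.8) = 303/19.60 = 15.4 m.

15.4 m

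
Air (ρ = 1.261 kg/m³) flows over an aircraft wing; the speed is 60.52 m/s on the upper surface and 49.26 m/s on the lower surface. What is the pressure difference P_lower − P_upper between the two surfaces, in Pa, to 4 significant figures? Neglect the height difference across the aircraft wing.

ΔP ≈ 779.4 Pa

The pressure is lower where the speed is higher: ΔP = ½ρ(v_up² − v_low²).
ΔP = ½·1.261·(60.52² − 49.26²) = 779.4 Pa.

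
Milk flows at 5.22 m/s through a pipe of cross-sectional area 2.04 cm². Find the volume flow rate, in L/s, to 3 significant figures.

Q = A·v = 0.000204 m² × 5.22 m/s = 0.00106 m³/s.
Converting: 0.00106 m³/s × 1000 = 1.06 L/s.

Q = 1.06 L/s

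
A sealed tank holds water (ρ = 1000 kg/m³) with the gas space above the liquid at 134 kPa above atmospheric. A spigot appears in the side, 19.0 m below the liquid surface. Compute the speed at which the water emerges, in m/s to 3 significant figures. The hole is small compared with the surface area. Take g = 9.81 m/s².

Take point 1 at the surface (v₁ ≈ 0) and point 2 at the hole (at atmospheric pressure). Bernoulli: P₁ + ρg h = P_atm + ½ρv₂².
With P₁ − P_atm = 134000 Pa, v₂ = √(2gh + 2ΔP/ρ) = √(2·9.81·19.0 + 2·134000/1000) = 25.3 m/s.

v = 25.3 m/s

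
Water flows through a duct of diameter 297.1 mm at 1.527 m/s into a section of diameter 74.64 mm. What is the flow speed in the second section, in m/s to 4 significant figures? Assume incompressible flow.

v₂ ≈ 24.19 m/s

Mass conservation (A₁v₁ = A₂v₂) gives v₂ = 1.527 × 693.3/43.76 = 24.19 m/s.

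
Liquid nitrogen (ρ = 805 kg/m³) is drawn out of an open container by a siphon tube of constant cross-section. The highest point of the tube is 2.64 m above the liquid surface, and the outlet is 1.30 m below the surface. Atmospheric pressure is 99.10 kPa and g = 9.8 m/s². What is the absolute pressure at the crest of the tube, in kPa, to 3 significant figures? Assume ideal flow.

P_top = 68.0 kPa

From the surface to the outlet (both open to atmosphere, surface at rest): v = √(2g·h_out) = √(2·9.8·1.30) = 5.05 m/s.
Continuity keeps v the same throughout the tube; from surface to crest, P_atm + 0 = P_top + ½ρv² + ρg·h_top.
P_top = 99100 − ½·805·5.05² − 805·9.8·2.64 = 68000 Pa.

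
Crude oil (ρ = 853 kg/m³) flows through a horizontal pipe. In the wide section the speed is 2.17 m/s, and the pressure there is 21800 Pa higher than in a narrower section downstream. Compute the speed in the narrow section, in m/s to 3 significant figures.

Along the level pipe P + ½ρv² is conserved, hence v₂² = v₁² + 2(P₁ − P₂)/ρ.
v₂ = √(2.17² + 2·21800/853) = √(4.71 + 51.1) = 7.47 m/s.

v₂ ≈ 7.47 m/s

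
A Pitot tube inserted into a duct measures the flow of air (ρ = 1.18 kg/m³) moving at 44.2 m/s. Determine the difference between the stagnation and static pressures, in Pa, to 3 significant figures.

1150 Pa

At the stagnation point the flow is brought to rest, so Bernoulli gives P_stag − P_static = ½ρv².
ΔP = ½·1.18·44.2² = 1150 Pa.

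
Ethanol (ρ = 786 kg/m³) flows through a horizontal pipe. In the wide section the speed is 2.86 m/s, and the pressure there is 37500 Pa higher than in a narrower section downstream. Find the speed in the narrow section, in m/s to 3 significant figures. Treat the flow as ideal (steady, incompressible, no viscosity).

10.2 m/s

Horizontal Bernoulli: P₁ + ½ρv₁² = P₂ + ½ρv₂², so v₂² = v₁² + 2(P₁ − P₂)/ρ.
v₂ = √(2.86² + 2·37500/786) = √(8.18 + 95.4) = 10.2 m/s.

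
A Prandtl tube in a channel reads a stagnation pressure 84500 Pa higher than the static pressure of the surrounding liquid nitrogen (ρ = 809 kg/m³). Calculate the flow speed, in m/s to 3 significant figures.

At the stagnation point the flow is brought to rest, so Bernoulli gives P_stag − P_static = ½ρv².
v = √(2ΔP/ρ) = √(2·84500/809) = 14.5 m/s.

14.5 m/s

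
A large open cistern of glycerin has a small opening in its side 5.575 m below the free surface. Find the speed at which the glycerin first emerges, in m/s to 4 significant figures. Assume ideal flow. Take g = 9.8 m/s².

10.45 m/s

Torricelli's result v = √(2gh) gives v = √(2·9.8·5.575) = 10.45 m/s.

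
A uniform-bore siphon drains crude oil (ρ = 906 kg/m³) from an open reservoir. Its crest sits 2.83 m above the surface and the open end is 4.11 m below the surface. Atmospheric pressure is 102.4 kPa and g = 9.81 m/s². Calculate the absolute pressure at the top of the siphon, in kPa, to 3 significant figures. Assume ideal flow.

Bernoulli surface→outlet gives ½v² = g·h_out, so v = √(2·9.81·4.11) = 8.98 m/s.
Continuity keeps v the same throughout the tube; from surface to crest, P_atm + 0 = P_top + ½ρv² + ρg·h_top.
P_top = 102400 − ½·906·8.98² − 906·9.81·2.83 = 40700 Pa.

P_top ≈ 40.7 kPa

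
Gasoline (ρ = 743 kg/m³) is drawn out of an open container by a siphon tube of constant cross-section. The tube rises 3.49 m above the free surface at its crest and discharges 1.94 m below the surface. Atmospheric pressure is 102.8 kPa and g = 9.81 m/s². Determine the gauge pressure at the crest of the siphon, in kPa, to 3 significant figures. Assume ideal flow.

The outlet speed comes from Torricelli: v = √(2g·1.94) = 6.17 m/s.
Continuity keeps v the same throughout the tube; from surface to crest, P_atm + 0 = P_top + ½ρv² + ρg·h_top.
P_top = 102800 − ½·743·6.17² − 743·9.81·3.49 = 63200 Pa. So P_gauge = P_top − P_atm = -39600 Pa.

P_gauge ≈ -39.6 kPa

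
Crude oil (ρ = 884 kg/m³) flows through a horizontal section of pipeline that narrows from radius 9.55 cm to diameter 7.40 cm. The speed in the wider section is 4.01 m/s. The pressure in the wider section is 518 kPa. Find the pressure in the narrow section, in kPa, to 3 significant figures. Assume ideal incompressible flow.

Mass conservation (A₁v₁ = A₂v₂) gives v₂ = 4.01 × 287/43.0 = 26.7 m/s.
With no height change, Bernoulli's equation is P₁ + ½ρv₁² = P₂ + ½ρv₂².
P₂ = P₁ − ½ρ(v₂² − v₁²) = 518000 − ½·884·(26.7² − 4.01²) = 518000 − 308000 = 210000 Pa.

P₂ = 210 kPa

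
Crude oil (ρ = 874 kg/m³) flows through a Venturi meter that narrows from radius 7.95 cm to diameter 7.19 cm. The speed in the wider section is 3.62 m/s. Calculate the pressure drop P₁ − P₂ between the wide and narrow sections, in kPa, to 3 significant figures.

By continuity, v₂ = v₁·A₁/A₂ = 3.62·(199/40.6) = 17.7 m/s.
With no height change, Bernoulli's equation is P₁ + ½ρv₁² = P₂ + ½ρv₂².
P₁ − P₂ = ½·874·(17.7² − 3.62²) = ½·874·300 = 131000 Pa.

ΔP = 131 kPa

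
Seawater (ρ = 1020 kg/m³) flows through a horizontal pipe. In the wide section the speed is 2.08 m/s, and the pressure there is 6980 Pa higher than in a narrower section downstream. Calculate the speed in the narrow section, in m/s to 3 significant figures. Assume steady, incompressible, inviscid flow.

v₂ = 4.24 m/s

Along the level pipe P + ½ρv² is conserved, hence v₂² = v₁² + 2(P₁ − P₂)/ρ.
v₂ = √(2.08² + 2·6980/1020) = √(4.33 + 13.7) = 4.24 m/s.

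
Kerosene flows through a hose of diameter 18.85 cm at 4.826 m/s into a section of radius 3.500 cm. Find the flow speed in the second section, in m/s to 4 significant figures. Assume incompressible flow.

v₂ ≈ 35.00 m/s

The volume flow rate is constant, so v₂ = (A₁/A₂)v₁ = (279.1/38.48)·4.826 = 35.00 m/s.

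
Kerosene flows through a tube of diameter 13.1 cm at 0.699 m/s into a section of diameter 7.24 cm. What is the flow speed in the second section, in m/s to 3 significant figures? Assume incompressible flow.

2.29 m/s

Mass conservation (A₁v₁ = A₂v₂) gives v₂ = 0.699 × 135/41.2 = 2.29 m/s.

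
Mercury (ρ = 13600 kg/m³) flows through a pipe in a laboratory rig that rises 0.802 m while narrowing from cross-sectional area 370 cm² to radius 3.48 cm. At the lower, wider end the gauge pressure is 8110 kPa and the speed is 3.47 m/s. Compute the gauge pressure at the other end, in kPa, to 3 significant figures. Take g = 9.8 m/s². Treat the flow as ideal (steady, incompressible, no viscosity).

Continuity gives A₁v₁ = A₂v₂, so v₂ = (370 cm²)/(38.0 cm²) × 3.47 m/s = 33.7 m/s.
Bernoulli: P₁ + ½ρv₁² + ρg h₁ = P₂ + ½ρv₂² + ρg h₂, so P₂ = P₁ + ½ρ(v₁² − v₂²) − ρg(h₂ − h₁).
P₂ = 8110000 + ½·13600·(3.47² − 33.7²) − 13600·9.8·(+0.802) = 8110000 + (-7660000) − (107000) = 341000 Pa.

P₂ ≈ 341 kPa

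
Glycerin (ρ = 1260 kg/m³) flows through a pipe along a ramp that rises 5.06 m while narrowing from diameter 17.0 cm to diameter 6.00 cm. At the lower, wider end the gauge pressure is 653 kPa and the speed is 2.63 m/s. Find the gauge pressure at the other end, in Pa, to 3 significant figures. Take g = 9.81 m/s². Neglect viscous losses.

P₂ ≈ 314000 Pa

By continuity, v₂ = v₁·A₁/A₂ = 2.63·(227/28.3) = 21.1 m/s.
Energy conservation along the streamline gives P₂ = P₁ − ½ρ(v₂² − v₁²) − ρg(h₂ − h₁).
P₂ = 653000 + ½·1260·(2.63² − 21.1²) − 1260·9.81·(+5.06) = 653000 + (-276000) − (62500) = 314000 Pa.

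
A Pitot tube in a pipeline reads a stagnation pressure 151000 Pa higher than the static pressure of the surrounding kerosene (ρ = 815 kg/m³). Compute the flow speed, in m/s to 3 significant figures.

The dynamic pressure equals the rise in static pressure at the stagnation point: ΔP = ½ρv².
v = √(2ΔP/ρ) = √(2·151000/815) = 19.2 m/s.

v ≈ 19.2 m/s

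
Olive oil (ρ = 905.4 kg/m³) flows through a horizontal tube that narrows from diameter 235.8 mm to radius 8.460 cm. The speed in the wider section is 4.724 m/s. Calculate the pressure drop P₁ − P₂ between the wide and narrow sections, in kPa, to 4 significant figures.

ΔP ≈ 28.00 kPa

By continuity, v₂ = v₁·A₁/A₂ = 4.724·(436.7/224.8) = 9.175 m/s.
The pipe is horizontal, so Bernoulli reduces to P₁ + ½ρv₁² = P₂ + ½ρv₂².
P₁ − P₂ = ½·905.4·(9.175² − 4.724²) = ½·905.4·61.86 = 28000 Pa.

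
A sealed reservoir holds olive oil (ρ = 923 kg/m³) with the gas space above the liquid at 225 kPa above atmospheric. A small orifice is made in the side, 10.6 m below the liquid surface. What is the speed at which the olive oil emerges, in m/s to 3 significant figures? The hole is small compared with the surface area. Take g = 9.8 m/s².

Take point 1 at the surface (v₁ ≈ 0) and point 2 at the hole (at atmospheric pressure). Bernoulli: P₁ + ρg h = P_atm + ½ρv₂².
With P₁ − P_atm = 225000 Pa, v₂ = √(2gh + 2ΔP/ρ) = √(2·9.8·10.6 + 2·225000/923) = 26.4 m/s.

v ≈ 26.4 m/s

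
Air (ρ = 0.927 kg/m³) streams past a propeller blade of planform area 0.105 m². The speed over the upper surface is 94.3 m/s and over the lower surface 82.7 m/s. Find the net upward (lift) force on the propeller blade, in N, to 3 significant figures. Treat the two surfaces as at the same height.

From P + ½ρv² = const at equal height, P_low − P_up = ½ρ(v_up² − v_low²).
ΔP = ½·0.927·(94.3² − 82.7²) = 952 Pa.
Lift = ΔP · A = 952 × 0.105 = 99.9 N.

99.9 N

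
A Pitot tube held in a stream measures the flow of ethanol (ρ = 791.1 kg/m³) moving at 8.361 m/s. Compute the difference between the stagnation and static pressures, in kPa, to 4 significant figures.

ΔP = 27.65 kPa

At the stagnation point the flow is brought to rest, so Bernoulli gives P_stag − P_static = ½ρv².
ΔP = ½·791.1·8.361² = 27650 Pa.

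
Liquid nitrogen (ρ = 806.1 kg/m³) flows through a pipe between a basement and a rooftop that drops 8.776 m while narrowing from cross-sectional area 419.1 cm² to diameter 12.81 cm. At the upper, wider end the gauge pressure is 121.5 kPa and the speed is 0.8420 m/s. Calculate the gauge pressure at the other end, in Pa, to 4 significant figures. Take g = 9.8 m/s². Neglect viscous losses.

P₂ = 188100 Pa

Continuity gives A₁v₁ = A₂v₂, so v₂ = (419.1 cm²)/(128.9 cm²) × 0.8420 m/s = 2.738 m/s.
Bernoulli: P₁ + ½ρv₁² + ρg h₁ = P₂ + ½ρv₂² + ρg h₂, so P₂ = P₁ + ½ρ(v₁² − v₂²) − ρg(h₂ − h₁).
P₂ = 121500 + ½·806.1·(0.8420² − 2.738²) − 806.1·9.8·(−8.776) = 121500 + (-2736) − (-69330) = 188100 Pa.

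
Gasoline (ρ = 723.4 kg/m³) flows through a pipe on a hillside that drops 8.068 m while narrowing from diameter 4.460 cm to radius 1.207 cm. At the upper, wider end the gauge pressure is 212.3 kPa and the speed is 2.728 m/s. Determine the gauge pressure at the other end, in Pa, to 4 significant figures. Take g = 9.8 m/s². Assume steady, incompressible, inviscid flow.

The volume flow rate is constant, so v₂ = (A₁/A₂)v₁ = (15.62/4.577)·2.728 = 9.312 m/s.
Applying Bernoulli between the two ends and solving for P₂: P₂ = P₁ + ½ρ(v₁² − v₂²) − ρgΔh.
P₂ = 212300 + ½·723.4·(2.728² − 9.312²) − 723.4·9.8·(−8.068) = 212300 + (-28670) − (-57200) = 240800 Pa.

P₂ = 240800 Pa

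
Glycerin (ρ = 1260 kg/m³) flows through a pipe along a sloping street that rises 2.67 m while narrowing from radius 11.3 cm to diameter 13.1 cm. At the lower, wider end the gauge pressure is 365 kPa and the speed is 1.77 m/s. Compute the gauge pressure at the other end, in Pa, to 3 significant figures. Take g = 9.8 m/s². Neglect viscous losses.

317000 Pa

By continuity, v₂ = v₁·A₁/A₂ = 1.77·(401/135) = 5.27 m/s.
Energy conservation along the streamline gives P₂ = P₁ − ½ρ(v₂² − v₁²) − ρg(h₂ − h₁).
P₂ = 365000 + ½·1260·(1.77² − 5.27²) − 1260·9.8·(+2.67) = 365000 + (-15500) − (33000) = 317000 Pa.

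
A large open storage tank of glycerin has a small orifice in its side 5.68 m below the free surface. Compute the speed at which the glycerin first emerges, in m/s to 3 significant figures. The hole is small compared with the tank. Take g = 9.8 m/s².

The surface is effectively still and both ends are open, so ½v² = gh and v = √(2·9.8·5.68) = 10.6 m/s.

10.6 m/s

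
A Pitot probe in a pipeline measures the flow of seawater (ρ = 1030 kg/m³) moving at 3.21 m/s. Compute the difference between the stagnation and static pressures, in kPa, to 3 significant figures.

ΔP ≈ 5.31 kPa

Bernoulli between the free stream and the stagnation point: ½ρv² = P_stag − P_static.
ΔP = ½·1030·3.21² = 5310 Pa.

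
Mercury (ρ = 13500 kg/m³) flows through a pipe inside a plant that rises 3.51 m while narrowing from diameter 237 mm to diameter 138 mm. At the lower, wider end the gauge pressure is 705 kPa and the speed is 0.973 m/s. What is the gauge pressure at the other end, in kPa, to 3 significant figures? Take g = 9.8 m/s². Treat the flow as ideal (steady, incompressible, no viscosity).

The volume flow rate is constant, so v₂ = (A₁/A₂)v₁ = (441/150)·0.973 = 2.87 m/s.
Bernoulli: P₁ + ½ρv₁² + ρg h₁ = P₂ + ½ρv₂² + ρg h₂, so P₂ = P₁ + ½ρ(v₁² − v₂²) − ρg(h₂ − h₁).
P₂ = 705000 + ½·13500·(0.973² − 2.87²) − 13500·9.8·(+3.51) = 705000 + (-49200) − (464000) = 191000 Pa.

P₂ ≈ 191 kPa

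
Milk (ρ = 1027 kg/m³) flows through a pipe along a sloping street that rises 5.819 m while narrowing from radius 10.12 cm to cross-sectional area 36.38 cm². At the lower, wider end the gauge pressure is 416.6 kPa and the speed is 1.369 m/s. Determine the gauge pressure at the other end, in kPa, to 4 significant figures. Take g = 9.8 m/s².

P₂ = 283.7 kPa

Mass conservation (A₁v₁ = A₂v₂) gives v₂ = 1.369 × 321.7/36.38 = 12.11 m/s.
Applying Bernoulli between the two ends and solving for P₂: P₂ = P₁ + ½ρ(v₁² − v₂²) − ρgΔh.
P₂ = 416600 + ½·1027·(1.369² − 12.11²) − 1027·9.8·(+5.819) = 416600 + (-74310) − (58570) = 283700 Pa.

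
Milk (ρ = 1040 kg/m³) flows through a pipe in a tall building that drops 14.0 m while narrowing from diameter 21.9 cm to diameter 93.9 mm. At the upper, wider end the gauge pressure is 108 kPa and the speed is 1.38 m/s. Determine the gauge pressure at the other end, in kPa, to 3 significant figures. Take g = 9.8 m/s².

P₂ = 222 kPa

Continuity gives A₁v₁ = A₂v₂, so v₂ = (377 cm²)/(69.3 cm²) × 1.38 m/s = 7.51 m/s.
Applying Bernoulli between the two ends and solving for P₂: P₂ = P₁ + ½ρ(v₁² − v₂²) − ρgΔh.
P₂ = 108000 + ½·1040·(1.38² − 7.51²) − 1040·9.8·(−14.0) = 108000 + (-28300) − (-143000) = 222000 Pa.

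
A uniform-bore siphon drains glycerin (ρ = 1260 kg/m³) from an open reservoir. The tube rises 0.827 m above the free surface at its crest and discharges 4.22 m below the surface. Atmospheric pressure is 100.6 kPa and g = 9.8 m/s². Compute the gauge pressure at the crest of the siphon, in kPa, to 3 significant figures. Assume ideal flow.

-62.3 kPa

The outlet speed comes from Torricelli: v = √(2g·4.22) = 9.09 m/s.
The bore is uniform, so the speed at the crest is the same v. Bernoulli surface→crest: P_atm = P_top + ½ρv² + ρg·h_top.
P_top = 100600 − ½·1260·9.09² − 1260·9.8·0.827 = 38300 Pa. So P_gauge = P_top − P_atm = -62300 Pa.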